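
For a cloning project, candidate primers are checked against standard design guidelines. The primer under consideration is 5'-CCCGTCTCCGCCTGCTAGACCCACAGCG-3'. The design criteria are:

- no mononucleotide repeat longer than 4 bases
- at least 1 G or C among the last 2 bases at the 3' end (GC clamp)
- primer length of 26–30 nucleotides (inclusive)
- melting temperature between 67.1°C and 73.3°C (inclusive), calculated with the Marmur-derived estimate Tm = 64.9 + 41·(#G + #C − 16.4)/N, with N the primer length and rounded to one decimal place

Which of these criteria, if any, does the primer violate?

Meets all criteria.

Base counts: A=4, T=4, G=6, C=14 (length 28).
homopolymer run: longest run = 3 ✓
GC clamp: 3' end CG has 2 G/C ✓
length: length 28 ✓
Tm: Tm = 64.9 + 41·(20 − 16.4)/28 = 70.2°C ✓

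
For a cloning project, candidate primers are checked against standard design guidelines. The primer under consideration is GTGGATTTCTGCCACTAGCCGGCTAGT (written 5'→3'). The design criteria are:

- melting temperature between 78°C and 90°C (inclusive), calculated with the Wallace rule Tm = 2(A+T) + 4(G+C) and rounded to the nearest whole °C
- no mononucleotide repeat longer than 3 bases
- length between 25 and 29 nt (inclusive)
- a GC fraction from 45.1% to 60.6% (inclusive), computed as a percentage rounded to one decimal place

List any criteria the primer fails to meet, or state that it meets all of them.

Base counts: A=4, T=8, G=8, C=7 (length 27).
Tm: Tm = 2·12 + 4·15 = 84°C ✓
homopolymer run: longest run = 3 ✓
length: length 27 ✓
GC content: GC 15/27 = 55.6% ✓

Meets all criteria.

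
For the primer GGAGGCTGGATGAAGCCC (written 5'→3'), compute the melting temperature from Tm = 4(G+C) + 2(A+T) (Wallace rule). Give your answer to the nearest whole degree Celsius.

60°C

Base counts: A=4, T=2, G=8, C=4 (length 18).
Tm = 2·(4+2) + 4·(8+4) = 2·6 + 4·12 = 12 + 48 = 60°C.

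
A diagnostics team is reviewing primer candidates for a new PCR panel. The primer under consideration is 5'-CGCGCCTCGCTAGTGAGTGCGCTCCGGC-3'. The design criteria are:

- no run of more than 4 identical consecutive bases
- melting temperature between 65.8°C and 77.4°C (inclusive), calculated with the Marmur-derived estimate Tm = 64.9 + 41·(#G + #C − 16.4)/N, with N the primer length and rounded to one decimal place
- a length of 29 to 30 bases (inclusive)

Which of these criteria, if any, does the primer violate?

Base counts: A=2, T=5, G=10, C=11 (length 28).
homopolymer run: longest run = 2 ✓
Tm: Tm = 64.9 + 41·(21 − 16.4)/28 = 71.6°C ✓
length: length 28, outside 29–30 ✗

Fails: length.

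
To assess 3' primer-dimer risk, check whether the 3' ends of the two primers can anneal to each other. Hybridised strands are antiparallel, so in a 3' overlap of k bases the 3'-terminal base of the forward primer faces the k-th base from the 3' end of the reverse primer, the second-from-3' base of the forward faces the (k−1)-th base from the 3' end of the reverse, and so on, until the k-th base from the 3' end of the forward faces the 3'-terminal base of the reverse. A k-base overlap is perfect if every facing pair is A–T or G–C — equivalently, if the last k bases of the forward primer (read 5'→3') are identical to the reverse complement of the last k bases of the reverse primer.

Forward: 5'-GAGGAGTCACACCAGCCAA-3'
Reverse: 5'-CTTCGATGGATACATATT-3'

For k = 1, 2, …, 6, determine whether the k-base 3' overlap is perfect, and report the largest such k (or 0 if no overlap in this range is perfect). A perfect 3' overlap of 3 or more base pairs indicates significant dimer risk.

Longest perfect overlap: 2 complementary base pairs; below the dimer-risk threshold (threshold 3).

Last 6 bases (5'→3') — forward …AGCCAA, reverse …CATATT.
Reverse complement of the reverse primer's last 6 bases: AATATG; its first k bases are the reverse complement of the reverse primer's last k bases, so a perfect k-base overlap needs the forward primer's last k bases to equal them.
Comparing (forward last k vs required): k=1: A vs A ✓; k=2: AA vs AA ✓; k=3: CAA vs AAT ✗; k=4: CCAA vs AATA ✗; k=5: GCCAA vs AATAT ✗; k=6: AGCCAA vs AATATG ✗.
Perfect overlaps at k = 1, 2; the largest is 2.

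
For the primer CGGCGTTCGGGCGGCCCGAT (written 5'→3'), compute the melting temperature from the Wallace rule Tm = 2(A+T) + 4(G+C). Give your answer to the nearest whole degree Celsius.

Base counts: A=1, T=3, G=9, C=7 (length 20).
Tm = 2·(1+3) + 4·(9+7) = 2·4 + 4·16 = 8 + 64 = 72°C.

72°C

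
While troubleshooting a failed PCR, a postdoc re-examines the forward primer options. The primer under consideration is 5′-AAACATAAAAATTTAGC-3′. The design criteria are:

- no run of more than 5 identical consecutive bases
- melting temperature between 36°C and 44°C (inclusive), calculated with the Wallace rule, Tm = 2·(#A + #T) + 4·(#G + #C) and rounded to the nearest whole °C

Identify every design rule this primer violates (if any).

Meets all criteria.

Base counts: A=10, T=4, G=1, C=2 (length 17).
homopolymer run: longest run = 5 ✓
Tm: Tm = 2·14 + 4·3 = 40°C ✓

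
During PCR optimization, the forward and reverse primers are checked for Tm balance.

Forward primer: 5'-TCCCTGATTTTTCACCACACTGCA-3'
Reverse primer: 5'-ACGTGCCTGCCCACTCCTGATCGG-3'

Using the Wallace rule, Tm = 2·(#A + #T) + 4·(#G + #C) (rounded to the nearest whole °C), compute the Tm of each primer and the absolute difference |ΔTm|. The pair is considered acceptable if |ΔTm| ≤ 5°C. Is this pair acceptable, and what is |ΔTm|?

Forward: A=5 T=8 G=2 C=9 → Tm = 2·13 + 4·11 = 70°C.
Reverse: A=3 T=5 G=6 C=10 → Tm = 2·8 + 4·16 = 80°C.
|ΔTm| = |70 − 80| = 10°C, > 5°C.

|ΔTm| = 10°C; the pair is not acceptable.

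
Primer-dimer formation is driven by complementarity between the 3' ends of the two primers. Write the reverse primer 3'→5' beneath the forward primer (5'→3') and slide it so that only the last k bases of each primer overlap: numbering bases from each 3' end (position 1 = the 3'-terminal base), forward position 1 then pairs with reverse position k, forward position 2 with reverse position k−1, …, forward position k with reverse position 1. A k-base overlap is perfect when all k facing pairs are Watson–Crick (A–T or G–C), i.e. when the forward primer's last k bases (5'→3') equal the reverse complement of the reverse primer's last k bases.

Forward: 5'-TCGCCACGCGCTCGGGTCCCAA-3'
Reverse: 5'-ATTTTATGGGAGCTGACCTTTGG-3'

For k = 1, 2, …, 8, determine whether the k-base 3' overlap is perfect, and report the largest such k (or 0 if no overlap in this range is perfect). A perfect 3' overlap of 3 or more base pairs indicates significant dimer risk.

Longest perfect overlap: 4 complementary base pairs; significant dimer risk (threshold 3).

Last 8 bases (5'→3') — forward …GGTCCCAA, reverse …ACCTTTGG.
Reverse complement of the reverse primer's last 8 bases: CCAAAGGT; its first k bases are the reverse complement of the reverse primer's last k bases, so a perfect k-base overlap needs the forward primer's last k bases to equal them.
Comparing (forward last k vs required): k=1: A vs C ✗; k=2: AA vs CC ✗; k=3: CAA vs CCA ✗; k=4: CCAA vs CCAA ✓; k=5: CCCAA vs CCAAA ✗; k=6: TCCCAA vs CCAAAG ✗; k=7: GTCCCAA vs CCAAAGG ✗; k=8: GGTCCCAA vs CCAAAGGT ✗.
Only k = 4 is perfect, so the longest perfect 3' overlap is 4.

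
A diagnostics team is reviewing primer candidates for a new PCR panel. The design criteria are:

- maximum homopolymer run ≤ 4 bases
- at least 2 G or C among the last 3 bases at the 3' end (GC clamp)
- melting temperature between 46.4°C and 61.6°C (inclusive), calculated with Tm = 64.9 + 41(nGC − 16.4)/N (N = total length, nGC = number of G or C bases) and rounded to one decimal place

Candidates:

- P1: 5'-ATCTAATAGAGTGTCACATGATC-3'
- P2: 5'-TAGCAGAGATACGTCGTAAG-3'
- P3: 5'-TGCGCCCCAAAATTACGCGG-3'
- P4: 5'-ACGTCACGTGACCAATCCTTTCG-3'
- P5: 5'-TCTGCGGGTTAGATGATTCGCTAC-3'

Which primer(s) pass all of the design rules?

P1 (23 nt, A=8 T=7 G=4 C=4): longest run = 2 ✓; 3' end ATC has 1 G/C, need ≥2 ✗; Tm = 64.9 + 41·(8 − 16.4)/23 = 49.9°C ✓ — fails.
P2 (20 nt, A=7 T=4 G=6 C=3): longest run = 2 ✓; 3' end AAG has 1 G/C, need ≥2 ✗; Tm = 64.9 + 41·(9 − 16.4)/20 = 49.7°C ✓ — fails.
P3 (20 nt, A=5 T=3 G=5 C=7): longest run = 4 ✓; 3' end CGG has 3 G/C ✓; Tm = 64.9 + 41·(12 − 16.4)/20 = 55.9°C ✓ — passes.
P4 (23 nt, A=5 T=6 G=4 C=8): longest run = 3 ✓; 3' end TCG has 2 G/C ✓; Tm = 64.9 + 41·(12 − 16.4)/23 = 57.1°C ✓ — passes.
P5 (24 nt, A=4 T=8 G=7 C=5): longest run = 3 ✓; 3' end TAC has 1 G/C, need ≥2 ✗; Tm = 64.9 + 41·(12 − 16.4)/24 = 57.4°C ✓ — fails.

P3 and P4.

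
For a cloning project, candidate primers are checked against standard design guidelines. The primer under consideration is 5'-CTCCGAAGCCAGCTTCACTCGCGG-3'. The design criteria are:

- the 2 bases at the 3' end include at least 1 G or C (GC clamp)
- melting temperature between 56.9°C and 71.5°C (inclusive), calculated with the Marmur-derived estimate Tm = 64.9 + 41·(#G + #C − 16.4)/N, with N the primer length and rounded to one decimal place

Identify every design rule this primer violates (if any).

Meets all criteria.

Base counts: A=4, T=4, G=6, C=10 (length 24).
GC clamp: 3' end GG has 2 G/C ✓
Tm: Tm = 64.9 + 41·(16 − 16.4)/24 = 64.2°C ✓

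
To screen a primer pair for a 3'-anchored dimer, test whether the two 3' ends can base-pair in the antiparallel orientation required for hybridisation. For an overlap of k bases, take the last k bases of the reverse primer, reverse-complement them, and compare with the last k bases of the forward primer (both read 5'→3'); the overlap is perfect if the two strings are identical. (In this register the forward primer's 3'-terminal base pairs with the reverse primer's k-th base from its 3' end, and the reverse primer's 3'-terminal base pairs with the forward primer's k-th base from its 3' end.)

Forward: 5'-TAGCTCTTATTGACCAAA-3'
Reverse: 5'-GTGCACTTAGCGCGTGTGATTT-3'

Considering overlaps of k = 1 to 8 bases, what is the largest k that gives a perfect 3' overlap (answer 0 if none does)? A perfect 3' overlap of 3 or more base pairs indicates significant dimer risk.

Last 8 bases (5'→3') — forward …TGACCAAA, reverse …TGTGATTT.
Reverse complement of the reverse primer's last 8 bases: AAATCACA; its first k bases are the reverse complement of the reverse primer's last k bases, so a perfect k-base overlap needs the forward primer's last k bases to equal them.
Comparing (forward last k vs required): k=1: A vs A ✓; k=2: AA vs AA ✓; k=3: AAA vs AAA ✓; k=4: CAAA vs AAAT ✗; k=5: CCAAA vs AAATC ✗; k=6: ACCAAA vs AAATCA ✗; k=7: GACCAAA vs AAATCAC ✗; k=8: TGACCAAA vs AAATCACA ✗.
Perfect overlaps at k = 1, 2, 3; the largest is 3.

Longest perfect overlap: 3 complementary base pairs; significant dimer risk (threshold 3).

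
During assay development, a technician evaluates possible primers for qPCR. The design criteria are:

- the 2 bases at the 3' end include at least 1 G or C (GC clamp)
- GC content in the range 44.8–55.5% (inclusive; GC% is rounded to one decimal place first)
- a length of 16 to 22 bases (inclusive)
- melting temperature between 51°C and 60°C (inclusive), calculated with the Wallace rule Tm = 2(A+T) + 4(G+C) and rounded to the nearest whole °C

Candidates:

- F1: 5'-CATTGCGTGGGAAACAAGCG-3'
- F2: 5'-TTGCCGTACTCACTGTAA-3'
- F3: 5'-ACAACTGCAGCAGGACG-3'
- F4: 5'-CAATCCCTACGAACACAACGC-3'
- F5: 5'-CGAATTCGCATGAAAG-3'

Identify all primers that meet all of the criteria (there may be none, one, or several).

F1 (20 nt, A=6 T=3 G=7 C=4): 3' end CG has 2 G/C ✓; GC 11/20 = 55.0% ✓; length 20 ✓; Tm = 2·9 + 4·11 = 62°C, outside 51–60°C ✗ — fails.
F2 (18 nt, A=4 T=6 G=3 C=5): 3' end AA has 0 G/C, need ≥1 ✗; GC 8/18 = 44.4%, outside 44.8–55.5% ✗; length 18 ✓; Tm = 2·10 + 4·8 = 52°C ✓ — fails.
F3 (17 nt, A=6 T=1 G=5 C=5): 3' end CG has 2 G/C ✓; GC 10/17 = 58.8%, outside 44.8–55.5% ✗; length 17 ✓; Tm = 2·7 + 4·10 = 54°C ✓ — fails.
F4 (21 nt, A=8 T=2 G=2 C=9): 3' end GC has 2 G/C ✓; GC 11/21 = 52.4% ✓; length 21 ✓; Tm = 2·10 + 4·11 = 64°C, outside 51–60°C ✗ — fails.
F5 (16 nt, A=6 T=3 G=4 C=3): 3' end AG has 1 G/C ✓; GC 7/16 = 43.8%, outside 44.8–55.5% ✗; length 16 ✓; Tm = 2·9 + 4·7 = 46°C, outside 51–60°C ✗ — fails.

None of the candidates satisfy all criteria.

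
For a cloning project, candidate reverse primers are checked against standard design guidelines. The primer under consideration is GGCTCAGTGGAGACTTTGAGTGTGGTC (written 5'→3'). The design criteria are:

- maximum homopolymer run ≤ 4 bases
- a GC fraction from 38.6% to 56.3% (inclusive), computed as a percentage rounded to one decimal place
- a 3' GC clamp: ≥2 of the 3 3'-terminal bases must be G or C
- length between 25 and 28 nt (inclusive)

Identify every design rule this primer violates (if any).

Base counts: A=4, T=8, G=11, C=4 (length 27).
homopolymer run: longest run = 3 ✓
GC content: GC 15/27 = 55.6% ✓
GC clamp: 3' end GTC has 2 G/C ✓
length: length 27 ✓

Meets all criteria.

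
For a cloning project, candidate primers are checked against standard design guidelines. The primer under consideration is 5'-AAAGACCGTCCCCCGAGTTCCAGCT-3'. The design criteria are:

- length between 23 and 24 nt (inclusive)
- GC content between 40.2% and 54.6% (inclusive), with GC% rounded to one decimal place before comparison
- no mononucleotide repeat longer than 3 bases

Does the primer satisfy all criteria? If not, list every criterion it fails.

Fails: length, GC content, homopolymer run.

Base counts: A=6, T=4, G=5, C=10 (length 25).
length: length 25, outside 23–24 ✗
GC content: GC 15/25 = 60.0%, outside 40.2–54.6% ✗
homopolymer run: longest run = 5, exceeds 3 ✗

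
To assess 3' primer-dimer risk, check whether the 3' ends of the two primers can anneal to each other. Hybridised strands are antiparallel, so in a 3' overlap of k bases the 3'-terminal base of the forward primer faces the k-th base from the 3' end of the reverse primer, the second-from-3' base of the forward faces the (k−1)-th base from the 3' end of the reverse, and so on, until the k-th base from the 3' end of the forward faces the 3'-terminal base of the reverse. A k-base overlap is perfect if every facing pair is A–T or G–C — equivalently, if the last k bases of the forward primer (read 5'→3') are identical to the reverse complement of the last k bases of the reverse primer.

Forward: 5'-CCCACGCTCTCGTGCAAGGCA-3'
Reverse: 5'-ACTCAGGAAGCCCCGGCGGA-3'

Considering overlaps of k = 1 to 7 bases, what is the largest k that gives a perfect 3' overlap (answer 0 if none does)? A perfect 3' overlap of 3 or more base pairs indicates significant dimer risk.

Longest perfect overlap: 0 complementary base pairs; below the dimer-risk threshold (threshold 3).

Last 7 bases (5'→3') — forward …CAAGGCA, reverse …CGGCGGA.
Reverse complement of the reverse primer's last 7 bases: TCCGCCG; its first k bases are the reverse complement of the reverse primer's last k bases, so a perfect k-base overlap needs the forward primer's last k bases to equal them.
Comparing (forward last k vs required): k=1: A vs T ✗; k=2: CA vs TC ✗; k=3: GCA vs TCC ✗; k=4: GGCA vs TCCG ✗; k=5: AGGCA vs TCCGC ✗; k=6: AAGGCA vs TCCGCC ✗; k=7: CAAGGCA vs TCCGCCG ✗.
No overlap length from 1 to 7 is perfect, so the longest perfect 3' overlap is 0.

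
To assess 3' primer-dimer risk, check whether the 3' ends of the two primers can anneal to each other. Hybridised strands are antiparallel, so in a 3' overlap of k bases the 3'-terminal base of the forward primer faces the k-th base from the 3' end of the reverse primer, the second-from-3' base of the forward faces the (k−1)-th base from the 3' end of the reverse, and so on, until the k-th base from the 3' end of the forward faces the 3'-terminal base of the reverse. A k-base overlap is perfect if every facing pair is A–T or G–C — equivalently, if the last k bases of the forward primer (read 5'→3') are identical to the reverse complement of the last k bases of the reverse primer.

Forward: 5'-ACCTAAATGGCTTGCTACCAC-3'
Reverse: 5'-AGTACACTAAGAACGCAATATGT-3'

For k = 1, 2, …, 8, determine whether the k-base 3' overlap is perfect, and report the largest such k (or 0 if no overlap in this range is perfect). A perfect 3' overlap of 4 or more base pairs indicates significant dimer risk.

Last 8 bases (5'→3') — forward …GCTACCAC, reverse …CAATATGT.
Reverse complement of the reverse primer's last 8 bases: ACATATTG; its first k bases are the reverse complement of the reverse primer's last k bases, so a perfect k-base overlap needs the forward primer's last k bases to equal them.
Comparing (forward last k vs required): k=1: C vs A ✗; k=2: AC vs AC ✓; k=3: CAC vs ACA ✗; k=4: CCAC vs ACAT ✗; k=5: ACCAC vs ACATA ✗; k=6: TACCAC vs ACATAT ✗; k=7: CTACCAC vs ACATATT ✗; k=8: GCTACCAC vs ACATATTG ✗.
Only k = 2 is perfect, so the longest perfect 3' overlap is 2.

Longest perfect overlap: 2 complementary base pairs; below the dimer-risk threshold (threshold 4).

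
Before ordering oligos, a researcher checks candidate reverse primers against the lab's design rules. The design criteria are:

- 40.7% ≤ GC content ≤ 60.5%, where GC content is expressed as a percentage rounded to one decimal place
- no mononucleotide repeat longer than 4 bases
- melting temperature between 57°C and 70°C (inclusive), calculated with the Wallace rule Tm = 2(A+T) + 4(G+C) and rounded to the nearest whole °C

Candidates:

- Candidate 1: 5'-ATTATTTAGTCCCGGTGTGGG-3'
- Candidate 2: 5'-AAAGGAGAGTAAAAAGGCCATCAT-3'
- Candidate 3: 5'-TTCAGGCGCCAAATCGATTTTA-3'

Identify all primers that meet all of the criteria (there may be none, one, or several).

Candidate 1 (21 nt, A=3 T=8 G=7 C=3): GC 10/21 = 47.6% ✓; longest run = 3 ✓; Tm = 2·11 + 4·10 = 62°C ✓ — passes.
Candidate 2 (24 nt, A=12 T=3 G=6 C=3): GC 9/24 = 37.5%, outside 40.7–60.5% ✗; longest run = 5, exceeds 4 ✗; Tm = 2·15 + 4·9 = 66°C ✓ — fails.
Candidate 3 (22 nt, A=6 T=7 G=4 C=5): GC 9/22 = 40.9% ✓; longest run = 4 ✓; Tm = 2·13 + 4·9 = 62°C ✓ — passes.

Candidate 1 and Candidate 3.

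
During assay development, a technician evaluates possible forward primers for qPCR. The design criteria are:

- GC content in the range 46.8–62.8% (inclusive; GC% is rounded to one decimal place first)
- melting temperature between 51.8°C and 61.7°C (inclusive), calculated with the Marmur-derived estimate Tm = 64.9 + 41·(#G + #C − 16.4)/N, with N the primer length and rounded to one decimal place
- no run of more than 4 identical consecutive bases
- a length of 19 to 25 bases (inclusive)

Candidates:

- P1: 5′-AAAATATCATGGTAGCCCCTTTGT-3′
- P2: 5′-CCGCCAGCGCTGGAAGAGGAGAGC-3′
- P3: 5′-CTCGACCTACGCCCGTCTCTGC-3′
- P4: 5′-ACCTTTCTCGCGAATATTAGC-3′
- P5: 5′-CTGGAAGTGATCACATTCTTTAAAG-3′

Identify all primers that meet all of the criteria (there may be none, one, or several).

None of the candidates satisfy all criteria.

P1 (24 nt, A=7 T=8 G=4 C=5): GC 9/24 = 37.5%, outside 46.8–62.8% ✗; Tm = 64.9 + 41·(9 − 16.4)/24 = 52.3°C ✓; longest run = 4 ✓; length 24 ✓ — fails.
P2 (24 nt, A=6 T=1 G=10 C=7): GC 17/24 = 70.8%, outside 46.8–62.8% ✗; Tm = 64.9 + 41·(17 − 16.4)/24 = 65.9°C, outside 51.8–61.7°C ✗; longest run = 2 ✓; length 24 ✓ — fails.
P3 (22 nt, A=2 T=5 G=4 C=11): GC 15/22 = 68.2%, outside 46.8–62.8% ✗; Tm = 64.9 + 41·(15 − 16.4)/22 = 62.3°C, outside 51.8–61.7°C ✗; longest run = 3 ✓; length 22 ✓ — fails.
P4 (21 nt, A=5 T=7 G=3 C=6): GC 9/21 = 42.9%, outside 46.8–62.8% ✗; Tm = 64.9 + 41·(9 − 16.4)/21 = 50.5°C, outside 51.8–61.7°C ✗; longest run = 3 ✓; length 21 ✓ — fails.
P5 (25 nt, A=8 T=8 G=5 C=4): GC 9/25 = 36.0%, outside 46.8–62.8% ✗; Tm = 64.9 + 41·(9 − 16.4)/25 = 52.8°C ✓; longest run = 3 ✓; length 25 ✓ — fails.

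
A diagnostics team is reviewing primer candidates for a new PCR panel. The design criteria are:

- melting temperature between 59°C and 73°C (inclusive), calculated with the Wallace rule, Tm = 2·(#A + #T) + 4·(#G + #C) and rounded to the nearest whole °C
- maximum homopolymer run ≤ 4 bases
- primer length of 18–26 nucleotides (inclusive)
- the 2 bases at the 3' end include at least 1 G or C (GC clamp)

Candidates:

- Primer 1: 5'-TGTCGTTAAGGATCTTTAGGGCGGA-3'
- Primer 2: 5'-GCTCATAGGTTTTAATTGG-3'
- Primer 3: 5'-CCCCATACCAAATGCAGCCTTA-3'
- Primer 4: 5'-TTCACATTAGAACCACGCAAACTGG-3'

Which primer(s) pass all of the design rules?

Primer 1 (25 nt, A=5 T=8 G=9 C=3): Tm = 2·13 + 4·12 = 74°C, outside 59–73°C ✗; longest run = 3 ✓; length 25 ✓; 3' end GA has 1 G/C ✓ — fails.
Primer 2 (19 nt, A=4 T=8 G=5 C=2): Tm = 2·12 + 4·7 = 52°C, outside 59–73°C ✗; longest run = 4 ✓; length 19 ✓; 3' end GG has 2 G/C ✓ — fails.
Primer 3 (22 nt, A=7 T=4 G=2 C=9): Tm = 2·11 + 4·11 = 66°C ✓; longest run = 4 ✓; length 22 ✓; 3' end TA has 0 G/C, need ≥1 ✗ — fails.
Primer 4 (25 nt, A=9 T=5 G=4 C=7): Tm = 2·14 + 4·11 = 72°C ✓; longest run = 3 ✓; length 25 ✓; 3' end GG has 2 G/C ✓ — passes.

Primer 4 only.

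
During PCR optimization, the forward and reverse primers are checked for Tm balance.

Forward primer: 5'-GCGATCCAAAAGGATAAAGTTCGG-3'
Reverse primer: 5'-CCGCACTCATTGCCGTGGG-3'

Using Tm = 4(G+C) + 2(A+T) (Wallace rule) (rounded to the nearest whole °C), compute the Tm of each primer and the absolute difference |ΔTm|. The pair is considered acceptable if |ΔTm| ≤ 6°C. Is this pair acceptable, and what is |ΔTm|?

Forward: A=9 T=4 G=7 C=4 → Tm = 2·13 + 4·11 = 70°C.
Reverse: A=2 T=4 G=6 C=7 → Tm = 2·6 + 4·13 = 64°C.
|ΔTm| = |70 − 64| = 6°C, ≤ 6°C.

|ΔTm| = 6°C; the pair is acceptable.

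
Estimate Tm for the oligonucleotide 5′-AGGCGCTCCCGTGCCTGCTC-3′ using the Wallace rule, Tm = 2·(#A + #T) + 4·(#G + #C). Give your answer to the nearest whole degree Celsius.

Base counts: A=1, T=4, G=6, C=9 (length 20).
Tm = 2·(1+4) + 4·(6+9) = 2·5 + 4·15 = 10 + 60 = 70°C.

70°C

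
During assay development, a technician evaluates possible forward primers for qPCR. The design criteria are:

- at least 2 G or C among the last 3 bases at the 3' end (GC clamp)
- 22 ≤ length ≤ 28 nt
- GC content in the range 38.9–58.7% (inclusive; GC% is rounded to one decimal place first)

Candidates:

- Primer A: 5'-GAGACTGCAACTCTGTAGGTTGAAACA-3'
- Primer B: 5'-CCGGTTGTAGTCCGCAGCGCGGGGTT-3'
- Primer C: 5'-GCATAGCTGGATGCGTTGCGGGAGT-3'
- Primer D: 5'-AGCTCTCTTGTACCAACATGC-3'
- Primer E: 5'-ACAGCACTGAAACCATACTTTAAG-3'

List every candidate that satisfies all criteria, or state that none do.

None of the candidates satisfy all criteria.

Primer A (27 nt, A=9 T=6 G=7 C=5): 3' end ACA has 1 G/C, need ≥2 ✗; length 27 ✓; GC 12/27 = 44.4% ✓ — fails.
Primer B (26 nt, A=2 T=6 G=11 C=7): 3' end GTT has 1 G/C, need ≥2 ✗; length 26 ✓; GC 18/26 = 69.2%, outside 38.9–58.7% ✗ — fails.
Primer C (25 nt, A=4 T=6 G=11 C=4): 3' end AGT has 1 G/C, need ≥2 ✗; length 25 ✓; GC 15/25 = 60.0%, outside 38.9–58.7% ✗ — fails.
Primer D (21 nt, A=5 T=6 G=3 C=7): 3' end TGC has 2 G/C ✓; length 21, outside 22–28 ✗; GC 10/21 = 47.6% ✓ — fails.
Primer E (24 nt, A=10 T=5 G=3 C=6): 3' end AAG has 1 G/C, need ≥2 ✗; length 24 ✓; GC 9/24 = 37.5%, outside 38.9–58.7% ✗ — fails.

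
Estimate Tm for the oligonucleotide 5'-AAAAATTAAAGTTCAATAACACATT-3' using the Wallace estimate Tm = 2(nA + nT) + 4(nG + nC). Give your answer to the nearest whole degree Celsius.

Base counts: A=14, T=7, G=1, C=3 (length 25).
Tm = 2·(14+7) + 4·(1+3) = 2·21 + 4·4 = 42 + 16 = 58°C.

58°C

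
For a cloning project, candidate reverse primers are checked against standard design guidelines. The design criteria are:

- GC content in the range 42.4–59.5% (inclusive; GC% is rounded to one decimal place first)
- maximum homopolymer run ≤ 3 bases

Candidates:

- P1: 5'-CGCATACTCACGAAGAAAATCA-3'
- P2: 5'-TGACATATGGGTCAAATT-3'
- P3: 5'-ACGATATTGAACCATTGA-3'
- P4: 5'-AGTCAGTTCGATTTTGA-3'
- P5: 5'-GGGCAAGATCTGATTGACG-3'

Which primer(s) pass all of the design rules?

P5 only.

P1 (22 nt, A=10 T=3 G=3 C=6): GC 9/22 = 40.9%, outside 42.4–59.5% ✗; longest run = 4, exceeds 3 ✗ — fails.
P2 (18 nt, A=6 T=6 G=4 C=2): GC 6/18 = 33.3%, outside 42.4–59.5% ✗; longest run = 3 ✓ — fails.
P3 (18 nt, A=7 T=5 G=3 C=3): GC 6/18 = 33.3%, outside 42.4–59.5% ✗; longest run = 2 ✓ — fails.
P4 (17 nt, A=4 T=7 G=4 C=2): GC 6/17 = 35.3%, outside 42.4–59.5% ✗; longest run = 4, exceeds 3 ✗ — fails.
P5 (19 nt, A=5 T=4 G=7 C=3): GC 10/19 = 52.6% ✓; longest run = 3 ✓ — passes.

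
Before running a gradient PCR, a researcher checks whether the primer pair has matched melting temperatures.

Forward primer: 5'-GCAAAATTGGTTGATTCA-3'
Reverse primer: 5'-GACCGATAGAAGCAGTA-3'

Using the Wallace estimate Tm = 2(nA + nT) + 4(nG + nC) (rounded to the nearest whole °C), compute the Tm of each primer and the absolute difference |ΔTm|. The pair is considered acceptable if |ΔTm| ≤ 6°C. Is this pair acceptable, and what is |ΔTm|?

Forward: A=6 T=6 G=4 C=2 → Tm = 2·12 + 4·6 = 48°C.
Reverse: A=7 T=2 G=5 C=3 → Tm = 2·9 + 4·8 = 50°C.
|ΔTm| = |48 − 50| = 2°C, ≤ 6°C.

|ΔTm| = 2°C; the pair is acceptable.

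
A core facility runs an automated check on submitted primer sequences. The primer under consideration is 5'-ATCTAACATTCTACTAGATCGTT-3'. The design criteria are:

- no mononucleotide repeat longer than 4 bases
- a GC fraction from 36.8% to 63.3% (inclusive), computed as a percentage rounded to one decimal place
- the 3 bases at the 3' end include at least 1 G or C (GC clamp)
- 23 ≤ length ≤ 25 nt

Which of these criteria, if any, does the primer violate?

Fails: GC content.

Base counts: A=7, T=9, G=2, C=5 (length 23).
homopolymer run: longest run = 2 ✓
GC content: GC 7/23 = 30.4%, outside 36.8–63.3% ✗
GC clamp: 3' end GTT has 1 G/C ✓
length: length 23 ✓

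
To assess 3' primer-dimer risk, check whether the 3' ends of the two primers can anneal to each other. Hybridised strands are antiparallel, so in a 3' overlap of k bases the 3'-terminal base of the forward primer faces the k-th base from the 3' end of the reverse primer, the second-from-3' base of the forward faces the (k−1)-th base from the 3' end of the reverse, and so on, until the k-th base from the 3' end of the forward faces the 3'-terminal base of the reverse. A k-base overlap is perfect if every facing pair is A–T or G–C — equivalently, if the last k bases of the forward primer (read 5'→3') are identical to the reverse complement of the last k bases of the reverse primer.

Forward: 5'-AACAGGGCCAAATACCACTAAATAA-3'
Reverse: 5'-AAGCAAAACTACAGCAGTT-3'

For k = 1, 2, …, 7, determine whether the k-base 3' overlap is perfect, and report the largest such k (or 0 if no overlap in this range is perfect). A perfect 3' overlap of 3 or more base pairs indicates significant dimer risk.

Last 7 bases (5'→3') — forward …TAAATAA, reverse …AGCAGTT.
Reverse complement of the reverse primer's last 7 bases: AACTGCT; its first k bases are the reverse complement of the reverse primer's last k bases, so a perfect k-base overlap needs the forward primer's last k bases to equal them.
Comparing (forward last k vs required): k=1: A vs A ✓; k=2: AA vs AA ✓; k=3: TAA vs AAC ✗; k=4: ATAA vs AACT ✗; k=5: AATAA vs AACTG ✗; k=6: AAATAA vs AACTGC ✗; k=7: TAAATAA vs AACTGCT ✗.
Perfect overlaps at k = 1, 2; the largest is 2.

Longest perfect overlap: 2 complementary base pairs; below the dimer-risk threshold (threshold 3).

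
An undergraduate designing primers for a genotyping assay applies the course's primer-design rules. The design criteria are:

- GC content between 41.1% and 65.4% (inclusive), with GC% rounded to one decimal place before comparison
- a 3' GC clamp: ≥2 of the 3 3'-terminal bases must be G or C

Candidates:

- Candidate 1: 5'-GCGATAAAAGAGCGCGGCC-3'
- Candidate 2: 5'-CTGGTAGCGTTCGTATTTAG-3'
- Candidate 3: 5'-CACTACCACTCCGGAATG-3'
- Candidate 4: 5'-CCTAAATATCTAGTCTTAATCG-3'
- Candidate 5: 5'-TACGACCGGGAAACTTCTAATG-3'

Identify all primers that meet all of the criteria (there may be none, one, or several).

Candidate 1 only.

Candidate 1 (19 nt, A=6 T=1 G=7 C=5): GC 12/19 = 63.2% ✓; 3' end GCC has 3 G/C ✓ — passes.
Candidate 2 (20 nt, A=3 T=8 G=6 C=3): GC 9/20 = 45.0% ✓; 3' end TAG has 1 G/C, need ≥2 ✗ — fails.
Candidate 3 (18 nt, A=5 T=3 G=3 C=7): GC 10/18 = 55.6% ✓; 3' end ATG has 1 G/C, need ≥2 ✗ — fails.
Candidate 4 (22 nt, A=7 T=8 G=2 C=5): GC 7/22 = 31.8%, outside 41.1–65.4% ✗; 3' end TCG has 2 G/C ✓ — fails.
Candidate 5 (22 nt, A=7 T=5 G=5 C=5): GC 10/22 = 45.5% ✓; 3' end ATG has 1 G/C, need ≥2 ✗ — fails.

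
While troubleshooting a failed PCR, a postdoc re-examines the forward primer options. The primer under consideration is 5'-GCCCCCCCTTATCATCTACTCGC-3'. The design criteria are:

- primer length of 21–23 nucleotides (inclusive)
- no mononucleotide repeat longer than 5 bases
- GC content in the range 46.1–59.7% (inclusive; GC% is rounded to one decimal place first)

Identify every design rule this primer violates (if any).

Base counts: A=3, T=6, G=2, C=12 (length 23).
length: length 23 ✓
homopolymer run: longest run = 7, exceeds 5 ✗
GC content: GC 14/23 = 60.9%, outside 46.1–59.7% ✗

Fails: homopolymer run, GC content.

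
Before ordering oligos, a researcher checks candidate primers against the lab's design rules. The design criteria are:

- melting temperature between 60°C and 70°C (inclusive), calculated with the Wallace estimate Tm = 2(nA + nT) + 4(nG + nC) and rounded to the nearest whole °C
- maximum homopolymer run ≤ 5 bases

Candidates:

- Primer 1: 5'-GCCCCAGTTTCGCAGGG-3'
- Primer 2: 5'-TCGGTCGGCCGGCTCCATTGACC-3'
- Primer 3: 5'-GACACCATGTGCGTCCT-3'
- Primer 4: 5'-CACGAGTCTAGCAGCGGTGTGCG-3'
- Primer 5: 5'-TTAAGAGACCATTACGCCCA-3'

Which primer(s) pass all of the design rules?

Primer 1 (17 nt, A=2 T=3 G=6 C=6): Tm = 2·5 + 4·12 = 58°C, outside 60–70°C ✗; longest run = 4 ✓ — fails.
Primer 2 (23 nt, A=2 T=5 G=7 C=9): Tm = 2·7 + 4·16 = 78°C, outside 60–70°C ✗; longest run = 2 ✓ — fails.
Primer 3 (17 nt, A=3 T=4 G=4 C=6): Tm = 2·7 + 4·10 = 54°C, outside 60–70°C ✗; longest run = 2 ✓ — fails.
Primer 4 (23 nt, A=4 T=4 G=9 C=6): Tm = 2·8 + 4·15 = 76°C, outside 60–70°C ✗; longest run = 2 ✓ — fails.
Primer 5 (20 nt, A=7 T=4 G=3 C=6): Tm = 2·11 + 4·9 = 58°C, outside 60–70°C ✗; longest run = 3 ✓ — fails.

None of the candidates satisfy all criteria.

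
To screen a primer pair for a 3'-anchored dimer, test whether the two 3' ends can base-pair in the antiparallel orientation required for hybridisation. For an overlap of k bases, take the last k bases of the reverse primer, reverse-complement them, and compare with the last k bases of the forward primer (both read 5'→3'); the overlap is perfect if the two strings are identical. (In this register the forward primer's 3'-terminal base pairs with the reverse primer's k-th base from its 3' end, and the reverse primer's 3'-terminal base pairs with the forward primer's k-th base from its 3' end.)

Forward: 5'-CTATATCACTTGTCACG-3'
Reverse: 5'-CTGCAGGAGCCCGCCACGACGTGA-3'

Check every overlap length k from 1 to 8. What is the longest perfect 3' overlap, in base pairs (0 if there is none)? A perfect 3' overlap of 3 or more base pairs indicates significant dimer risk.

Last 8 bases (5'→3') — forward …TTGTCACG, reverse …CGACGTGA.
Reverse complement of the reverse primer's last 8 bases: TCACGTCG; its first k bases are the reverse complement of the reverse primer's last k bases, so a perfect k-base overlap needs the forward primer's last k bases to equal them.
Comparing (forward last k vs required): k=1: G vs T ✗; k=2: CG vs TC ✗; k=3: ACG vs TCA ✗; k=4: CACG vs TCAC ✗; k=5: TCACG vs TCACG ✓; k=6: GTCACG vs TCACGT ✗; k=7: TGTCACG vs TCACGTC ✗; k=8: TTGTCACG vs TCACGTCG ✗.
Only k = 5 is perfect, so the longest perfect 3' overlap is 5.

Longest perfect overlap: 5 complementary base pairs; significant dimer risk (threshold 3).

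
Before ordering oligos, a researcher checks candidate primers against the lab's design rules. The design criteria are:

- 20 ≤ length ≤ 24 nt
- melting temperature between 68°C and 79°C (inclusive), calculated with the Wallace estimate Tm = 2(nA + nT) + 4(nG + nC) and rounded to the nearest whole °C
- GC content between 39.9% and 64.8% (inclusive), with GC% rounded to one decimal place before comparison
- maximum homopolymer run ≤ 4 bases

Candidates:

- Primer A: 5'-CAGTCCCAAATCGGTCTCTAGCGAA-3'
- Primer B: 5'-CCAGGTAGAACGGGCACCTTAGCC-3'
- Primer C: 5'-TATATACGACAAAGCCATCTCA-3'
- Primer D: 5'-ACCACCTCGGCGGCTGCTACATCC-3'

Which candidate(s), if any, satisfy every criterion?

Primer A (25 nt, A=7 T=5 G=5 C=8): length 25, outside 20–24 ✗; Tm = 2·12 + 4·13 = 76°C ✓; GC 13/25 = 52.0% ✓; longest run = 3 ✓ — fails.
Primer B (24 nt, A=6 T=3 G=7 C=8): length 24 ✓; Tm = 2·9 + 4·15 = 78°C ✓; GC 15/24 = 62.5% ✓; longest run = 3 ✓ — passes.
Primer C (22 nt, A=9 T=5 G=2 C=6): length 22 ✓; Tm = 2·14 + 4·8 = 60°C, outside 68–79°C ✗; GC 8/22 = 36.4%, outside 39.9–64.8% ✗; longest run = 3 ✓ — fails.
Primer D (24 nt, A=4 T=4 G=5 C=11): length 24 ✓; Tm = 2·8 + 4·16 = 80°C, outside 68–79°C ✗; GC 16/24 = 66.7%, outside 39.9–64.8% ✗; longest run = 2 ✓ — fails.

Primer B only.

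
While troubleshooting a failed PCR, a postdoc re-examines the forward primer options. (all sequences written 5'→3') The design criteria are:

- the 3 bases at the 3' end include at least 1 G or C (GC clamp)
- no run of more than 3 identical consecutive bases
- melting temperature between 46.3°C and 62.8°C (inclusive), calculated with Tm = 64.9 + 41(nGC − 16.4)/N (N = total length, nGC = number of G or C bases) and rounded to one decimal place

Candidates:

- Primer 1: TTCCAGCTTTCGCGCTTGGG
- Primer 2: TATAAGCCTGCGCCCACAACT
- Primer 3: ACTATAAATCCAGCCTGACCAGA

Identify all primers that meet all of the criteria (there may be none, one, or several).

Primer 1, Primer 2 and Primer 3.

Primer 1 (20 nt, A=1 T=7 G=6 C=6): 3' end GGG has 3 G/C ✓; longest run = 3 ✓; Tm = 64.9 + 41·(12 − 16.4)/20 = 55.9°C ✓ — passes.
Primer 2 (21 nt, A=6 T=4 G=3 C=8): 3' end ACT has 1 G/C ✓; longest run = 3 ✓; Tm = 64.9 + 41·(11 − 16.4)/21 = 54.4°C ✓ — passes.
Primer 3 (23 nt, A=9 T=4 G=3 C=7): 3' end AGA has 1 G/C ✓; longest run = 3 ✓; Tm = 64.9 + 41·(10 − 16.4)/23 = 53.5°C ✓ — passes.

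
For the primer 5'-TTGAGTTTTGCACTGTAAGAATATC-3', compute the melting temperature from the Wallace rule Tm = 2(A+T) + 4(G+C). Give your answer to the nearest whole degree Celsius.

Base counts: A=7, T=10, G=5, C=3 (length 25).
Tm = 2·(7+10) + 4·(5+3) = 2·17 + 4·8 = 34 + 32 = 66°C.

66°C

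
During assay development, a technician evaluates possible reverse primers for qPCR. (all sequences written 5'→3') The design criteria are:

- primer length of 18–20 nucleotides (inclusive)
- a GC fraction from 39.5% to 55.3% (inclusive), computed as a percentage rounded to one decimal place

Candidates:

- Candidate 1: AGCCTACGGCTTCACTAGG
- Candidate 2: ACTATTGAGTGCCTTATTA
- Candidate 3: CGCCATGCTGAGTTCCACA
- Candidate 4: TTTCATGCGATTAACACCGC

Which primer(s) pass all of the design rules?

Candidate 1 (19 nt, A=4 T=4 G=5 C=6): length 19 ✓; GC 11/19 = 57.9%, outside 39.5–55.3% ✗ — fails.
Candidate 2 (19 nt, A=5 T=8 G=3 C=3): length 19 ✓; GC 6/19 = 31.6%, outside 39.5–55.3% ✗ — fails.
Candidate 3 (19 nt, A=4 T=4 G=4 C=7): length 19 ✓; GC 11/19 = 57.9%, outside 39.5–55.3% ✗ — fails.
Candidate 4 (20 nt, A=5 T=6 G=3 C=6): length 20 ✓; GC 9/20 = 45.0% ✓ — passes.

Candidate 4 only.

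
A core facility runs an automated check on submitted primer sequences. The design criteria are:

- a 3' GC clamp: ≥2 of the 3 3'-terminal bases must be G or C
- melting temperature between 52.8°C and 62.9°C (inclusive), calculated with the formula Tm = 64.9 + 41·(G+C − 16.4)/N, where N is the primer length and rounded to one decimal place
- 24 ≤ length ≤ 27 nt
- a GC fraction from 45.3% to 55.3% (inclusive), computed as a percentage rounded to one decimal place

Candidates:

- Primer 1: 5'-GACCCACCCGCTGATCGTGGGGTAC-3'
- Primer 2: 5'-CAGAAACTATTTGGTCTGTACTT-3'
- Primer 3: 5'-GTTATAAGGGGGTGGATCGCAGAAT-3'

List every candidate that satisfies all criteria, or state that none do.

None of the candidates satisfy all criteria.

Primer 1 (25 nt, A=4 T=4 G=8 C=9): 3' end TAC has 1 G/C, need ≥2 ✗; Tm = 64.9 + 41·(17 − 16.4)/25 = 65.9°C, outside 52.8–62.9°C ✗; length 25 ✓; GC 17/25 = 68.0%, outside 45.3–55.3% ✗ — fails.
Primer 2 (23 nt, A=6 T=9 G=4 C=4): 3' end CTT has 1 G/C, need ≥2 ✗; Tm = 64.9 + 41·(8 − 16.4)/23 = 49.9°C, outside 52.8–62.9°C ✗; length 23, outside 24–27 ✗; GC 8/23 = 34.8%, outside 45.3–55.3% ✗ — fails.
Primer 3 (25 nt, A=7 T=6 G=10 C=2): 3' end AAT has 0 G/C, need ≥2 ✗; Tm = 64.9 + 41·(12 − 16.4)/25 = 57.7°C ✓; length 25 ✓; GC 12/25 = 48.0% ✓ — fails.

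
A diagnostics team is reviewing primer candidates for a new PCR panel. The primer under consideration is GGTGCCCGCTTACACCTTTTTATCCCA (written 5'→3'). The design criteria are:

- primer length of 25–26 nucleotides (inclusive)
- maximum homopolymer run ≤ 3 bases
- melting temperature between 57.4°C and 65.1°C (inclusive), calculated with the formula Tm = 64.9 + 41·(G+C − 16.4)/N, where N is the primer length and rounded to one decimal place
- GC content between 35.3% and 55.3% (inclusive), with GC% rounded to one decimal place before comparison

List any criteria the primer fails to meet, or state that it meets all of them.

Fails: length, homopolymer run.

Base counts: A=4, T=9, G=4, C=10 (length 27).
length: length 27, outside 25–26 ✗
homopolymer run: longest run = 5, exceeds 3 ✗
Tm: Tm = 64.9 + 41·(14 − 16.4)/27 = 61.3°C ✓
GC content: GC 14/27 = 51.9% ✓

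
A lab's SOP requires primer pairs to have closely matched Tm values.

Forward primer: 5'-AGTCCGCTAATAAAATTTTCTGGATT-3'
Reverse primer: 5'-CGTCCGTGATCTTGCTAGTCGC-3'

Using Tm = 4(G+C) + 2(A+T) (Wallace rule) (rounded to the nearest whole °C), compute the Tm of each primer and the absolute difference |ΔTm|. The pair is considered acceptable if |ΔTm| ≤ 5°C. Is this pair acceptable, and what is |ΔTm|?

Forward: A=8 T=10 G=4 C=4 → Tm = 2·18 + 4·8 = 68°C.
Reverse: A=2 T=7 G=6 C=7 → Tm = 2·9 + 4·13 = 70°C.
|ΔTm| = |68 − 70| = 2°C, ≤ 5°C.

|ΔTm| = 2°C; the pair is acceptable.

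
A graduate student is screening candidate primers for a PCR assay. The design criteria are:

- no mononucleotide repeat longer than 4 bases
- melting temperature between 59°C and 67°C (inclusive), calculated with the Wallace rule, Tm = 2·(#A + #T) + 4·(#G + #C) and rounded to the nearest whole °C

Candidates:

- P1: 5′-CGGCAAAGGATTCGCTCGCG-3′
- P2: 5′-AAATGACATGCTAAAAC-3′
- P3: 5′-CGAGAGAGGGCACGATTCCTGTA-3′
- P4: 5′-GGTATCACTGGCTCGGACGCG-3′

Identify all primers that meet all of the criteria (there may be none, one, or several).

P1 (20 nt, A=4 T=3 G=7 C=6): longest run = 3 ✓; Tm = 2·7 + 4·13 = 66°C ✓ — passes.
P2 (17 nt, A=9 T=3 G=2 C=3): longest run = 4 ✓; Tm = 2·12 + 4·5 = 44°C, outside 59–67°C ✗ — fails.
P3 (23 nt, A=6 T=4 G=8 C=5): longest run = 3 ✓; Tm = 2·10 + 4·13 = 72°C, outside 59–67°C ✗ — fails.
P4 (21 nt, A=3 T=4 G=8 C=6): longest run = 2 ✓; Tm = 2·7 + 4·14 = 70°C, outside 59–67°C ✗ — fails.

P1 only.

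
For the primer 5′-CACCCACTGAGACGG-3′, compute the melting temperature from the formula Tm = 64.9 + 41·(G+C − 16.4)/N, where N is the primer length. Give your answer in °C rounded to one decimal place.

Base counts: A=4, T=1, G=4, C=6; G+C = 10, N = 15.
Tm = 64.9 + 41·(10 − 16.4)/15 = 64.9 + -262.40/15 = 47.4°C.

47.4°C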